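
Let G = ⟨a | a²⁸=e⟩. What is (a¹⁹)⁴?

Compute successive powers of (a¹⁹), reducing at each step:
  (a¹⁹)²: (a¹⁹) · a¹⁹ = a¹⁰
  (a¹⁹)³: (a¹⁰) · a¹⁹ = a
  (a¹⁹)⁴: a · a¹⁹ = a²⁰

Answer: a²⁰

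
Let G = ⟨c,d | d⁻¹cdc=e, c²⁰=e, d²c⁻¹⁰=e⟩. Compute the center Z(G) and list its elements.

An element z ∈ Z(G) iff z commutes with every generator.
For example c¹⁰ is central: (c¹⁰)·c = c¹¹ = c·(c¹⁰); (c¹⁰)·d = d⁻¹ = d·(c¹⁰).
Whereas c ∉ Z(G) since c·d = cd ≠ c⁹d⁻¹ = d·c.
Checking each of the 40 elements this way gives Z(G) = {e, c¹⁰}, of order 2.

Answer: {e, c¹⁰}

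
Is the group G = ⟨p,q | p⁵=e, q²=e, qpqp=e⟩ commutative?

p·q = pq but q·p = p⁴q, so p·q ≠ q·p and G is not abelian.

Answer: No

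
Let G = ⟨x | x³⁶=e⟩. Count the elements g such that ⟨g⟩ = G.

G is cyclic of order 36. An element generates G iff its order is 36, and a cyclic group of order 36 has exactly φ(36) = 12 such elements.

Answer: 12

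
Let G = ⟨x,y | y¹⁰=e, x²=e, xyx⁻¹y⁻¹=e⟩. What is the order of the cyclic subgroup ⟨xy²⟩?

|⟨xy²⟩| equals the order of xy². Compute successive powers until reaching e:
  (xy²)¹ = xy², (xy²)² = y⁴, (xy²)³ = xy⁶, (xy²)⁴ = y⁸, (xy²)⁵ = x, (xy²)⁶ = y², (xy²)⁷ = xy⁴, (xy²)⁸ = y⁶, (xy²)⁹ = xy⁸, (xy²)¹⁰ = e.
The smallest positive k with (xy²)ᵏ = e is 10, so |⟨xy²⟩| = 10.

Answer: 10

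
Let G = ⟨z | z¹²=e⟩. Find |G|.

G is generated by a single element, so G is cyclic. The relator gives z¹² = e and no smaller power is forced to be e, so the 12 powers {e, z, z², z³, z⁴, z⁵, z⁶, z⁷, z⁸, z⁹, z¹¹, z¹⁰} are distinct. Hence |G| = 12.

Answer: 12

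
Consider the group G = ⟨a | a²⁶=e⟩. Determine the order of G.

G is generated by a single element, so G is cyclic. The relator gives a²⁶ = e and no smaller power is forced to be e, so the 26 powers {a, e, a², a³, a⁴, a⁵, a⁶, a⁷, a⁸, a⁹, a²², a²³, a²¹, a²⁰, a²⁴, a²⁵, a¹², a¹³, a¹¹, a¹⁰, a¹⁴, a¹⁵, a¹⁶, a¹⁷, a¹⁸, a¹⁹} are distinct. Hence |G| = 26.

Answer: 26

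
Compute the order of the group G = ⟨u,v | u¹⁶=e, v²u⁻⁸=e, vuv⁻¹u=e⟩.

Enumerate words in the generators, reducing via the relations: the distinct elements are
  {e, u, v, uv, u², u³, u⁴, u⁵, u⁶, u⁷, u⁸, u⁹, u²v, u³v, u¹², u¹³, u¹¹, u¹⁰, u¹⁴, u¹⁵, u⁴v, u⁵v, u⁶v, u⁷v, v⁻¹, uv⁻¹, u²v⁻¹, u³v⁻¹, u⁴v⁻¹, u⁵v⁻¹, u⁶v⁻¹, u⁷v⁻¹}.
No further products give new elements, so |G| = 32.

Answer: 32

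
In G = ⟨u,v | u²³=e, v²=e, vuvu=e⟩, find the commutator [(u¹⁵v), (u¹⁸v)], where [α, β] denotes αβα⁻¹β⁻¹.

[(u¹⁵v), (u¹⁸v)] = (u¹⁵v)·(u¹⁸v)·(u¹⁵v)⁻¹·(u¹⁸v)⁻¹.
  (u¹⁵v) · (u¹⁸v) = u²⁰
  (u²⁰) · (u¹⁵v) = u¹²v
  (u¹²v) · (u¹⁸v) = u¹⁷

Answer: u¹⁷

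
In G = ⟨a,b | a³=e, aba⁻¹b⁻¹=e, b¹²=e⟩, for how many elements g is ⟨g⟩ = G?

⟨g⟩ = G would require ord(g) = |G| = 36, but the maximum element order in G is 12 < 36. So G is not cyclic and no single element generates it: the count is 0.

Answer: 0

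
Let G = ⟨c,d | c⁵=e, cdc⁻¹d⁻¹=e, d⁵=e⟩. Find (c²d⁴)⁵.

Compute successive powers of (c²d⁴), reducing at each step:
  (c²d⁴)²: (c²d⁴) · c² = c⁴d⁴;   (c⁴d⁴) · d⁴ = c⁴d³
  (c²d⁴)³: (c⁴d³) · c² = cd³;   (cd³) · d⁴ = cd²
  (c²d⁴)⁴: (cd²) · c² = c³d²;   (c³d²) · d⁴ = c³d
  (c²d⁴)⁵: (c³d) · c² = d;   d · d⁴ = e

Answer: e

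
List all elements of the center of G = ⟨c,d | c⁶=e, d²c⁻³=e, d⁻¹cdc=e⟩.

An element z ∈ Z(G) iff z commutes with every generator.
For example c³ is central: (c³)·c = c⁴ = c·(c³); (c³)·d = d⁻¹ = d·(c³).
Whereas c ∉ Z(G) since c·d = cd ≠ c²d⁻¹ = d·c.
Checking each of the 12 elements this way gives Z(G) = {e, c³}, of order 2.

Answer: {e, c³}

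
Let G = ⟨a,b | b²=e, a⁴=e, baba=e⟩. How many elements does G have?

Enumerate words in the generators, reducing via the relations: the distinct elements are
  {a, b, e, ab, a², a³, a²b, a³b}.
No further products give new elements, so |G| = 8.

Answer: 8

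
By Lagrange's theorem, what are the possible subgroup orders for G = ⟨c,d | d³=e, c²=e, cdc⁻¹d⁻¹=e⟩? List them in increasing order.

|G| = 6 = 2 · 3. By Lagrange's theorem the order of any subgroup divides 6; the divisors of 6 are 1, 2, 3, 6.

Answer: 1, 2, 3, 6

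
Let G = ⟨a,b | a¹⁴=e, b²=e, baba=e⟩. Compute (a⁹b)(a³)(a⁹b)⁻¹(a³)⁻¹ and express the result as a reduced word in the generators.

[(a⁹b), (a³)] = (a⁹b)·(a³)·(a⁹b)⁻¹·(a³)⁻¹.
  (a⁹b) · (a³) = a⁶b
  (a⁶b) · (a⁹b) = a¹¹
  (a¹¹) · (a¹¹) = a⁸

Answer: a⁸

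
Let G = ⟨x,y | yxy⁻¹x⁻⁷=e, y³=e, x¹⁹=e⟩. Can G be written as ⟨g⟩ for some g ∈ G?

Every cyclic group is abelian. But x·y = xy while y·x = x⁷y, so x·y ≠ y·x and G is not abelian. Hence G is not cyclic.

Answer: No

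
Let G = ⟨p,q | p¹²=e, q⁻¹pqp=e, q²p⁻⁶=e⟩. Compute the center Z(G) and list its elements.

An element z ∈ Z(G) iff z commutes with every generator.
For example p⁶ is central: (p⁶)·p = p⁷ = p·(p⁶); (p⁶)·q = q⁻¹ = q·(p⁶).
Whereas p ∉ Z(G) since p·q = pq ≠ p⁵q⁻¹ = q·p.
Checking each of the 24 elements this way gives Z(G) = {e, p⁶}, of order 2.

Answer: {e, p⁶}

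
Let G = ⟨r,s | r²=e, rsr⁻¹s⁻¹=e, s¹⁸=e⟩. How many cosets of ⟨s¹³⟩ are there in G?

First find ord(s¹³) by computing successive powers:
  (s¹³)¹ = s¹³, (s¹³)² = s⁸, (s¹³)³ = s³, (s¹³)⁴ = s¹⁶, (s¹³)⁵ = s¹¹, (s¹³)⁶ = s⁶, (s¹³)⁷ = s, (s¹³)⁸ = s¹⁴, (s¹³)⁹ = s⁹, (s¹³)¹⁰ = s⁴, (s¹³)¹¹ = s¹⁷, (s¹³)¹² = s¹², (s¹³)¹³ = s⁷, (s¹³)¹⁴ = s², (s¹³)¹⁵ = s¹⁵, (s¹³)¹⁶ = s¹⁰, (s¹³)¹⁷ = s⁵, (s¹³)¹⁸ = e.
So |⟨s¹³⟩| = ord(s¹³) = 18. With |G| = 36, by Lagrange [G : ⟨s¹³⟩] = 36/18 = 2.

Answer: 2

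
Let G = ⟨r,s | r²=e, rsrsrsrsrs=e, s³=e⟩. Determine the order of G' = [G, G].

G' = [G, G] is generated by all commutators. The generator-pair commutators are: [r, s] = rsrs².
The subgroup they normally generate is {e, r, s, s², rs, rsr, rsrs, rsrsr, s²rs²r, s²rs², s²r, rs², sr, srs, srsr, rs²rs²r, rs²rs², rs²r, s²rs, s²rsr, s²rsrs, srs²rs², srs²r, srs², rsrs², rs²rs, rs²rsr, rs²rsrs, rsrs²rs², rsrs²r, s²rs²rs, rsrs²rs, rsrs²rsr, rsrs²rsrs, s²rs²rsrs², s²rs²rsr, s²rs²rsrs, s²rsrs²rs², s²rsrs²r, s²rsrs², srsrs², srs²rs, srs²rsr, srs²rsrs, srsrs²rs², srsrs²r, srsrs²rs, rs²rsrs²rs², rs²rsrs²r, rs²rsrs², s²rsrs²rs, s²rsrs²rsr, srs²rsrs²r, srs²rsrs², rs²rsrs²rs, rs²rsrs²rsr, rsrs²rsrs²r, rsrs²rsrs², rsrs²rsrs²rs, srs²rsrs²rs}, of order 60.
Check: |G/G'| = 60/60 = 1 is the order of the abelianisation.

Answer: 60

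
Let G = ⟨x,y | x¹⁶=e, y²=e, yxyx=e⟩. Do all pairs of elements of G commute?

x·y = xy but y·x = x¹⁵y, so x·y ≠ y·x and G is not abelian.

Answer: No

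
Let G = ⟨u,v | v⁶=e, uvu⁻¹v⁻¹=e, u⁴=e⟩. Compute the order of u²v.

Compute successive powers until reaching e:
  (u²v)¹ = u²v, (u²v)² = v², (u²v)³ = u²v³, (u²v)⁴ = v⁴, (u²v)⁵ = u²v⁵, (u²v)⁶ = e.
The smallest positive k with (u²v)ᵏ = e is 6.

Answer: 6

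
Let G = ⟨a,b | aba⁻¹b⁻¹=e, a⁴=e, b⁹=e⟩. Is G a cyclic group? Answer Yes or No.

|G| = 36. The element ab has order 36 (its powers give 36 distinct elements), so ⟨ab⟩ = G and G is cyclic.

Answer: Yes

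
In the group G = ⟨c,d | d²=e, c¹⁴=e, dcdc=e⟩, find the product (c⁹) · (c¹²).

Compute (c⁹) · (c¹²) by multiplying left to right and reducing via the relations at each step:
  (c⁹) · c¹² = c⁷

Answer: c⁷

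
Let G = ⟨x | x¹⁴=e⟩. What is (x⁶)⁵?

Compute successive powers of (x⁶), reducing at each step:
  (x⁶)²: (x⁶) · x⁶ = x¹²
  (x⁶)³: (x¹²) · x⁶ = x⁴
  (x⁶)⁴: (x⁴) · x⁶ = x¹⁰
  (x⁶)⁵: (x¹⁰) · x⁶ = x²

Answer: x²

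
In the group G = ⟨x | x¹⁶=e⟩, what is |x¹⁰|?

Compute successive powers until reaching e:
  (x¹⁰)¹ = x¹⁰, (x¹⁰)² = x⁴, (x¹⁰)³ = x¹⁴, (x¹⁰)⁴ = x⁸, (x¹⁰)⁵ = x², (x¹⁰)⁶ = x¹², (x¹⁰)⁷ = x⁶, (x¹⁰)⁸ = e.
The smallest positive k with (x¹⁰)ᵏ = e is 8.

Answer: 8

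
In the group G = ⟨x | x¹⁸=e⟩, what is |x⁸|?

Compute successive powers until reaching e:
  (x⁸)¹ = x⁸, (x⁸)² = x¹⁶, (x⁸)³ = x⁶, (x⁸)⁴ = x¹⁴, (x⁸)⁵ = x⁴, (x⁸)⁶ = x¹², (x⁸)⁷ = x², (x⁸)⁸ = x¹⁰, (x⁸)⁹ = e.
The smallest positive k with (x⁸)ᵏ = e is 9.

Answer: 9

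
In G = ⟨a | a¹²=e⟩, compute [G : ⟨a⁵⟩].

First find ord(a⁵) by computing successive powers:
  (a⁵)¹ = a⁵, (a⁵)² = a¹⁰, (a⁵)³ = a³, (a⁵)⁴ = a⁸, (a⁵)⁵ = a, (a⁵)⁶ = a⁶, (a⁵)⁷ = a¹¹, (a⁵)⁸ = a⁴, (a⁵)⁹ = a⁹, (a⁵)¹⁰ = a², (a⁵)¹¹ = a⁷, (a⁵)¹² = e.
So |⟨a⁵⟩| = ord(a⁵) = 12. With |G| = 12, by Lagrange [G : ⟨a⁵⟩] = 12/12 = 1.

Answer: 1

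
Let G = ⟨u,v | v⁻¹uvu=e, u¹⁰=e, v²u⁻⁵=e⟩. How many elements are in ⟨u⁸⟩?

|⟨u⁸⟩| equals the order of u⁸. Compute successive powers until reaching e:
  (u⁸)¹ = u⁸, (u⁸)² = u⁶, (u⁸)³ = u⁴, (u⁸)⁴ = u², (u⁸)⁵ = e.
The smallest positive k with (u⁸)ᵏ = e is 5, so |⟨u⁸⟩| = 5.

Answer: 5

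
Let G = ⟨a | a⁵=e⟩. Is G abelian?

G has a single generator, so G is cyclic and hence abelian.

Answer: Yes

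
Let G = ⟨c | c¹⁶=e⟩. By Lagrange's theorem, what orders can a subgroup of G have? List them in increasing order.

|G| = 16 = 2⁴. By Lagrange's theorem the order of any subgroup divides 16; the divisors of 16 are 1, 2, 4, 8, 16.

Answer: 1, 2, 4, 8, 16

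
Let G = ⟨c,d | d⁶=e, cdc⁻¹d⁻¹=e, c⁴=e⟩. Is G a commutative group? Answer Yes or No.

Each pair of generators commutes: c·d = cd = d·c. Since the generators pairwise commute, every element of G commutes with every other, so G is abelian.

Answer: Yes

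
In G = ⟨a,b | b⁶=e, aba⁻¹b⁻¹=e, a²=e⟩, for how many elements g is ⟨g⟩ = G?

⟨g⟩ = G would require ord(g) = |G| = 12, but the maximum element order in G is 6 < 12. So G is not cyclic and no single element generates it: the count is 0.

Answer: 0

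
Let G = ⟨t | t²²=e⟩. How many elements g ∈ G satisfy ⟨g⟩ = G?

G is cyclic of order 22. An element generates G iff its order is 22, and a cyclic group of order 22 has exactly φ(22) = 10 such elements.

Answer: 10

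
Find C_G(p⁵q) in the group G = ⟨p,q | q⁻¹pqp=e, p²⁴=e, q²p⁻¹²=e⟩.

⟨p⁵q⟩ ⊆ C_G(p⁵q) since powers of p⁵q commute with p⁵q; so |C_G(p⁵q)| ≥ |⟨p⁵q⟩| = 4.
By orbit–stabilizer, |C_G(p⁵q)| = |G| / |conj. class of p⁵q| = 48 / 12 = 4.
The 4 elements commuting with p⁵q are {e, p¹², p⁵q, p⁵q⁻¹}.

Answer: {e, p¹², p⁵q, p⁵q⁻¹}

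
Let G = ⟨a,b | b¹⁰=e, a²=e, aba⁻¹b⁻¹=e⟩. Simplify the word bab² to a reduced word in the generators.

Multiply left to right, reducing at each step:
  b · a = ab
  (ab) · b² = ab³

Answer: ab³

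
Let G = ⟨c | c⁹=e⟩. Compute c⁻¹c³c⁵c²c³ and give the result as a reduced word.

Multiply left to right, reducing at each step:
  (c⁸) · c³ = c²
  (c²) · c⁵ = c⁷
  (c⁷) · c² = e
  e · c³ = c³

Answer: c³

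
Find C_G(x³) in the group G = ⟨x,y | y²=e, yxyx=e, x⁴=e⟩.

⟨x³⟩ ⊆ C_G(x³) since powers of x³ commute with x³; so |C_G(x³)| ≥ |⟨x³⟩| = 4.
By orbit–stabilizer, |C_G(x³)| = |G| / |conj. class of x³| = 8 / 2 = 4.
The 4 elements commuting with x³ are {e, x, x², x³}.

Answer: {e, x, x², x³}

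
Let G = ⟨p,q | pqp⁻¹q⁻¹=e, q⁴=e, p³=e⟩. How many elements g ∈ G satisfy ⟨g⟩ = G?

G is cyclic of order 12. An element generates G iff its order is 12, and a cyclic group of order 12 has exactly φ(12) = 4 such elements.

Answer: 4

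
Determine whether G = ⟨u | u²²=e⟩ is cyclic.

|G| = 22. The element u has order 22 (its powers give 22 distinct elements), so ⟨u⟩ = G and G is cyclic.

Answer: Yes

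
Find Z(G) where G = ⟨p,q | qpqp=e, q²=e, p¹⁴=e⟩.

An element z ∈ Z(G) iff z commutes with every generator.
For example p⁷ is central: (p⁷)·p = p⁸ = p·(p⁷); (p⁷)·q = p⁷q = q·(p⁷).
Whereas p ∉ Z(G) since p·q = pq ≠ p¹³q = q·p.
Checking each of the 28 elements this way gives Z(G) = {e, p⁷}, of order 2.

Answer: {e, p⁷}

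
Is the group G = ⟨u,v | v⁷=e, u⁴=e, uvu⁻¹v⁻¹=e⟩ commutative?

Each pair of generators commutes: u·v = uv = v·u. Since the generators pairwise commute, every element of G commutes with every other, so G is abelian.

Answer: Yes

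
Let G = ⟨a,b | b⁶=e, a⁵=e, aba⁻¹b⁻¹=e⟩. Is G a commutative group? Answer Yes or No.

Each pair of generators commutes: a·b = ab = b·a. Since the generators pairwise commute, every element of G commutes with every other, so G is abelian.

Answer: Yes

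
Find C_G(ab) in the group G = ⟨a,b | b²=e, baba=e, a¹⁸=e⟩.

⟨ab⟩ ⊆ C_G(ab) since powers of ab commute with ab; so |C_G(ab)| ≥ |⟨ab⟩| = 2.
By orbit–stabilizer, |C_G(ab)| = |G| / |conj. class of ab| = 36 / 9 = 4.
The 4 elements commuting with ab are {e, a⁹, ab, a¹⁰b}.

Answer: {e, a⁹, ab, a¹⁰b}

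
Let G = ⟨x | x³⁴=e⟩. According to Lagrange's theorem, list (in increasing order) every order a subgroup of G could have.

|G| = 34 = 2 · 17. By Lagrange's theorem the order of any subgroup divides 34; the divisors of 34 are 1, 2, 17, 34.

Answer: 1, 2, 17, 34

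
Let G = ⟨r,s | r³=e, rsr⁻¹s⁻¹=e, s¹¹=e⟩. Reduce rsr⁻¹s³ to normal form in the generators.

Multiply left to right, reducing at each step:
  r · s = rs
  (rs) · r⁻¹ = s
  s · s³ = s⁴

Answer: s⁴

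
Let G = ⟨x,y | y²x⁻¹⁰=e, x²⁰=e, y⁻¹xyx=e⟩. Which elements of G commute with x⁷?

⟨x⁷⟩ ⊆ C_G(x⁷) since powers of x⁷ commute with x⁷; so |C_G(x⁷)| ≥ |⟨x⁷⟩| = 20.
By orbit–stabilizer, |C_G(x⁷)| = |G| / |conj. class of x⁷| = 40 / 2 = 20.
The 20 elements commuting with x⁷ are {e, x, x², x³, x⁴, x⁵, x⁶, x⁷, x⁸, x⁹, x¹⁰, x¹¹, x¹², x¹³, x¹⁴, x¹⁵, x¹⁶, x¹⁷, x¹⁸, x¹⁹}.

Answer: {e, x, x², x³, x⁴, x⁵, x⁶, x⁷, x⁸, x⁹, x¹⁰, x¹¹, x¹², x¹³, x¹⁴, x¹⁵, x¹⁶, x¹⁷, x¹⁸, x¹⁹}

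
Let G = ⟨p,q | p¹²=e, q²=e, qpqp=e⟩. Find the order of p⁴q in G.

Compute successive powers until reaching e:
  (p⁴q)¹ = p⁴q, (p⁴q)² = e.
The smallest positive k with (p⁴q)ᵏ = e is 2.

Answer: 2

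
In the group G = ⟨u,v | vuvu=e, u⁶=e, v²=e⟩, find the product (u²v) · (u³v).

Compute (u²v) · (u³v) by multiplying left to right and reducing via the relations at each step:
  (u²v) · u³ = u⁵v
  (u⁵v) · v = u⁵

Answer: u⁵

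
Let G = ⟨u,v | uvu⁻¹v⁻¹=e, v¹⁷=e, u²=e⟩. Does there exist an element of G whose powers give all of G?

|G| = 34. The element uv has order 34 (its powers give 34 distinct elements), so ⟨uv⟩ = G and G is cyclic.

Answer: Yes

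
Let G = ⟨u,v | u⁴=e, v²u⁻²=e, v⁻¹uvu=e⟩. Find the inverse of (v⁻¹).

The order of (v⁻¹) is 4 (smallest k with (v⁻¹)ᵏ = e), so (v⁻¹)⁻¹ = (v⁻¹)³ = v.
Check: (v⁻¹) · v → (v⁻¹) · v = e, giving e as required.

Answer: v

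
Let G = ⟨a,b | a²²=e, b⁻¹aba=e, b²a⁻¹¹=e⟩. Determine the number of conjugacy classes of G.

The conjugacy classes (representative and size) are:
  [e] (size 1), [a²¹] (size 2), [a²] (size 2), [a³] (size 2), [a¹⁸] (size 2), [a¹⁷] (size 2), [a⁶] (size 2), [a⁷] (size 2), [a⁸] (size 2), [a¹³] (size 2), [a¹²] (size 2), [a¹¹] (size 1), [a¹⁰b] (size 11), [a⁷b] (size 11).
Class equation: 1 + 2 + 2 + 2 + 2 + 2 + 2 + 2 + 2 + 2 + 2 + 1 + 11 + 11 = 44 = |G|. So G has 14 conjugacy classes.

Answer: 14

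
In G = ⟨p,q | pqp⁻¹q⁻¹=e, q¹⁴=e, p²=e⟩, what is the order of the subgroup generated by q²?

|⟨q²⟩| equals the order of q². Compute successive powers until reaching e:
  (q²)¹ = q², (q²)² = q⁴, (q²)³ = q⁶, (q²)⁴ = q⁸, (q²)⁵ = q¹⁰, (q²)⁶ = q¹², (q²)⁷ = e.
The smallest positive k with (q²)ᵏ = e is 7, so |⟨q²⟩| = 7.

Answer: 7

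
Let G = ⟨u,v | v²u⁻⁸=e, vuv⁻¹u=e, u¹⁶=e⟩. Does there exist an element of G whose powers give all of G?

Every cyclic group is abelian. But u·v = uv while v·u = u⁷v⁻¹, so u·v ≠ v·u and G is not abelian. Hence G is not cyclic.

Answer: No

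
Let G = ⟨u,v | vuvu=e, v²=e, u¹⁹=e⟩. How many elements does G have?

Enumerate words in the generators, reducing via the relations: the distinct elements are
  {e, u, v, uv, u², u³, u⁴, u⁵, u⁶, u⁷, u⁸, u⁹, u²v, u³v, u¹², u¹³, u¹¹, u¹⁰, u¹⁴, u¹⁵, u¹⁶, u¹⁷, u¹⁸, u⁴v, u⁵v, u⁶v, u⁷v, u⁸v, u⁹v, u¹²v, u¹³v, u¹¹v, u¹⁰v, u¹⁴v, u¹⁵v, u¹⁶v, u¹⁷v, u¹⁸v}.
No further products give new elements, so |G| = 38.

Answer: 38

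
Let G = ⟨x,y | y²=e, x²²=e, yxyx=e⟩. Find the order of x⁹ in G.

Compute successive powers until reaching e:
  (x⁹)¹ = x⁹, (x⁹)² = x¹⁸, (x⁹)³ = x⁵, (x⁹)⁴ = x¹⁴, (x⁹)⁵ = x, (x⁹)⁶ = x¹⁰, (x⁹)⁷ = x¹⁹, (x⁹)⁸ = x⁶, (x⁹)⁹ = x¹⁵, (x⁹)¹⁰ = x², (x⁹)¹¹ = x¹¹, (x⁹)¹² = x²⁰, (x⁹)¹³ = x⁷, (x⁹)¹⁴ = x¹⁶, (x⁹)¹⁵ = x³, (x⁹)¹⁶ = x¹², (x⁹)¹⁷ = x²¹, (x⁹)¹⁸ = x⁸, (x⁹)¹⁹ = x¹⁷, (x⁹)²⁰ = x⁴, (x⁹)²¹ = x¹³, (x⁹)²² = e.
The smallest positive k with (x⁹)ᵏ = e is 22.

Answer: 22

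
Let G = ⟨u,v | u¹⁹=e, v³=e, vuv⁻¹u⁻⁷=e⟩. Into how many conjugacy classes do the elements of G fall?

The conjugacy classes (representative and size) are:
  [e] (size 1), [u¹¹] (size 3), [u¹⁴] (size 3), [u⁶] (size 3), [u¹⁷] (size 3), [u¹²] (size 3), [u¹⁰] (size 3), [u²v] (size 19), [u¹⁸v²] (size 19).
Class equation: 1 + 3 + 3 + 3 + 3 + 3 + 3 + 19 + 19 = 57 = |G|. So G has 9 conjugacy classes.

Answer: 9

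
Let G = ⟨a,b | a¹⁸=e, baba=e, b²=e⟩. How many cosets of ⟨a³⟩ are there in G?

First find ord(a³) by computing successive powers:
  (a³)¹ = a³, (a³)² = a⁶, (a³)³ = a⁹, (a³)⁴ = a¹², (a³)⁵ = a¹⁵, (a³)⁶ = e.
So |⟨a³⟩| = ord(a³) = 6. With |G| = 36, by Lagrange [G : ⟨a³⟩] = 36/6 = 6.

Answer: 6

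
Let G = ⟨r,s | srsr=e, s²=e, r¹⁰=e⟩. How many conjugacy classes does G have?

The conjugacy classes (representative and size) are:
  [e] (size 1), [r] (size 2), [r²] (size 2), [r³] (size 2), [r⁴] (size 2), [r⁵] (size 1), [r²s] (size 5), [r³s] (size 5).
Class equation: 1 + 2 + 2 + 2 + 2 + 1 + 5 + 5 = 20 = |G|. So G has 8 conjugacy classes.

Answer: 8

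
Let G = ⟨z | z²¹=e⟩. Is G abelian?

G has a single generator, so G is cyclic and hence abelian.

Answer: Yes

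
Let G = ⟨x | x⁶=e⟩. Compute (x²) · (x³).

Compute (x²) · (x³) by multiplying left to right and reducing via the relations at each step:
  (x²) · x³ = x⁵

Answer: x⁵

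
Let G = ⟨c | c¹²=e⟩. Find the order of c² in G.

Compute successive powers until reaching e:
  (c²)¹ = c², (c²)² = c⁴, (c²)³ = c⁶, (c²)⁴ = c⁸, (c²)⁵ = c¹⁰, (c²)⁶ = e.
The smallest positive k with (c²)ᵏ = e is 6.

Answer: 6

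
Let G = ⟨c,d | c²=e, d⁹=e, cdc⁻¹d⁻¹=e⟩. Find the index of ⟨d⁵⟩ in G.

First find ord(d⁵) by computing successive powers:
  (d⁵)¹ = d⁵, (d⁵)² = d, (d⁵)³ = d⁶, (d⁵)⁴ = d², (d⁵)⁵ = d⁷, (d⁵)⁶ = d³, (d⁵)⁷ = d⁸, (d⁵)⁸ = d⁴, (d⁵)⁹ = e.
So |⟨d⁵⟩| = ord(d⁵) = 9. With |G| = 18, by Lagrange [G : ⟨d⁵⟩] = 18/9 = 2.

Answer: 2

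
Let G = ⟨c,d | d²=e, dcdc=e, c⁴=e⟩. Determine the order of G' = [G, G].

G' = [G, G] is generated by all commutators. The generator-pair commutators are: [c, d] = c².
The subgroup they normally generate is {e, c²}, of order 2.
Check: |G/G'| = 8/2 = 4 is the order of the abelianisation.

Answer: 2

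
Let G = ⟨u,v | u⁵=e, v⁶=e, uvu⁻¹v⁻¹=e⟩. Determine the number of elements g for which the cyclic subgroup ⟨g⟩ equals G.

G is cyclic of order 30. An element generates G iff its order is 30, and a cyclic group of order 30 has exactly φ(30) = 8 such elements.

Answer: 8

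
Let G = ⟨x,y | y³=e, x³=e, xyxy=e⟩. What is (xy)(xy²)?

Compute (xy) · (xy²) by multiplying left to right and reducing via the relations at each step:
  (xy) · x = y²
  (y²) · y² = y

Answer: y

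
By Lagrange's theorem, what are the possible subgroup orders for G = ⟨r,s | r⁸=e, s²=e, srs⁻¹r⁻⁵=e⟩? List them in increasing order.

|G| = 16 = 2⁴. By Lagrange's theorem the order of any subgroup divides 16; the divisors of 16 are 1, 2, 4, 8, 16.

Answer: 1, 2, 4, 8, 16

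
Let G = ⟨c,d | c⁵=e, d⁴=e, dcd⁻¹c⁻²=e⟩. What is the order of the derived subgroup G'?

G' = [G, G] is generated by all commutators. The generator-pair commutators are: [c, d] = c⁴.
The subgroup they normally generate is {e, c, c², c³, c⁴}, of order 5.
Check: |G/G'| = 20/5 = 4 is the order of the abelianisation.

Answer: 5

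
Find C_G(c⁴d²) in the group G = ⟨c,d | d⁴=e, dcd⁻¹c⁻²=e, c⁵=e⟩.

⟨c⁴d²⟩ ⊆ C_G(c⁴d²) since powers of c⁴d² commute with c⁴d²; so |C_G(c⁴d²)| ≥ |⟨c⁴d²⟩| = 2.
By orbit–stabilizer, |C_G(c⁴d²)| = |G| / |conj. class of c⁴d²| = 20 / 5 = 4.
The 4 elements commuting with c⁴d² are {e, cd³, c³d, c⁴d²}.

Answer: {e, cd³, c³d, c⁴d²}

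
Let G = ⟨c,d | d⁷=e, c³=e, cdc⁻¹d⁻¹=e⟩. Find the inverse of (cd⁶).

The order of (cd⁶) is 21 (smallest k with (cd⁶)ᵏ = e), so (cd⁶)⁻¹ = (cd⁶)²⁰ = c²d.
Check: (cd⁶) · (c²d) → (cd⁶) · c² = d⁶;   (d⁶) · d = e, giving e as required.

Answer: c²d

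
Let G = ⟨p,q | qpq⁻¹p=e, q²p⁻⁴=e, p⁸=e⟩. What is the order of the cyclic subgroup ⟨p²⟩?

|⟨p²⟩| equals the order of p². Compute successive powers until reaching e:
  (p²)¹ = p², (p²)² = p⁴, (p²)³ = p⁶, (p²)⁴ = e.
The smallest positive k with (p²)ᵏ = e is 4, so |⟨p²⟩| = 4.

Answer: 4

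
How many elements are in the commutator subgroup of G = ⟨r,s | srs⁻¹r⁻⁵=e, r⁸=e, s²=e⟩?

G' = [G, G] is generated by all commutators. The generator-pair commutators are: [r, s] = r⁴.
The subgroup they normally generate is {e, r⁴}, of order 2.
Check: |G/G'| = 16/2 = 8 is the order of the abelianisation.

Answer: 2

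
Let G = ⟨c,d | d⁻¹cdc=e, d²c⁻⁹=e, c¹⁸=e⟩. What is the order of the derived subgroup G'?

G' = [G, G] is generated by all commutators. The generator-pair commutators are: [c, d] = c².
The subgroup they normally generate is {e, c², c⁴, c⁶, c⁸, c¹⁰, c¹², c¹⁴, c¹⁶}, of order 9.
Check: |G/G'| = 36/9 = 4 is the order of the abelianisation.

Answer: 9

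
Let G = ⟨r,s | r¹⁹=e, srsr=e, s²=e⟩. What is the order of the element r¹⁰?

Compute successive powers until reaching e:
  (r¹⁰)¹ = r¹⁰, (r¹⁰)² = r, (r¹⁰)³ = r¹¹, (r¹⁰)⁴ = r², (r¹⁰)⁵ = r¹², (r¹⁰)⁶ = r³, (r¹⁰)⁷ = r¹³, (r¹⁰)⁸ = r⁴, (r¹⁰)⁹ = r¹⁴, (r¹⁰)¹⁰ = r⁵, (r¹⁰)¹¹ = r¹⁵, (r¹⁰)¹² = r⁶, (r¹⁰)¹³ = r¹⁶, (r¹⁰)¹⁴ = r⁷, (r¹⁰)¹⁵ = r¹⁷, (r¹⁰)¹⁶ = r⁸, (r¹⁰)¹⁷ = r¹⁸, (r¹⁰)¹⁸ = r⁹, (r¹⁰)¹⁹ = e.
The smallest positive k with (r¹⁰)ᵏ = e is 19.

Answer: 19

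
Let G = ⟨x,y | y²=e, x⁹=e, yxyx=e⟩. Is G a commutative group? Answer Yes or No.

x·y = xy but y·x = x⁸y, so x·y ≠ y·x and G is not abelian.

Answer: No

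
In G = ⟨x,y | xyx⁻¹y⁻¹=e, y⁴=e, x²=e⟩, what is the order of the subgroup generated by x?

|⟨x⟩| equals the order of x. Compute successive powers until reaching e:
  x¹ = x, x² = e.
The smallest positive k with xᵏ = e is 2, so |⟨x⟩| = 2.

Answer: 2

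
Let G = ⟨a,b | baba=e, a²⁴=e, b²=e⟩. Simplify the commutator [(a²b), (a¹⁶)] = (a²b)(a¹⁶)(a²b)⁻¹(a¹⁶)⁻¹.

[(a²b), (a¹⁶)] = (a²b)·(a¹⁶)·(a²b)⁻¹·(a¹⁶)⁻¹.
  (a²b) · (a¹⁶) = a¹⁰b
  (a¹⁰b) · (a²b) = a⁸
  (a⁸) · (a⁸) = a¹⁶

Answer: a¹⁶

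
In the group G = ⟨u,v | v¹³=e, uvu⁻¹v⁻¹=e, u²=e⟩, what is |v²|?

Compute successive powers until reaching e:
  (v²)¹ = v², (v²)² = v⁴, (v²)³ = v⁶, (v²)⁴ = v⁸, (v²)⁵ = v¹⁰, (v²)⁶ = v¹², (v²)⁷ = v, (v²)⁸ = v³, (v²)⁹ = v⁵, (v²)¹⁰ = v⁷, (v²)¹¹ = v⁹, (v²)¹² = v¹¹, (v²)¹³ = e.
The smallest positive k with (v²)ᵏ = e is 13.

Answer: 13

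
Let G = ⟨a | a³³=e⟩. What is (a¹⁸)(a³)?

Compute (a¹⁸) · (a³) by multiplying left to right and reducing via the relations at each step:
  (a¹⁸) · a³ = a²¹

Answer: a²¹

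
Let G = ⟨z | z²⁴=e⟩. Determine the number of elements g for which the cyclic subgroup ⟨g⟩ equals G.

G is cyclic of order 24. An element generates G iff its order is 24, and a cyclic group of order 24 has exactly φ(24) = 8 such elements.

Answer: 8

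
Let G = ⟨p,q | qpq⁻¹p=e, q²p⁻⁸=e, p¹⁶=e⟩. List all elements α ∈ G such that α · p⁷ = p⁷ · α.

⟨p⁷⟩ ⊆ C_G(p⁷) since powers of p⁷ commute with p⁷; so |C_G(p⁷)| ≥ |⟨p⁷⟩| = 16.
By orbit–stabilizer, |C_G(p⁷)| = |G| / |conj. class of p⁷| = 32 / 2 = 16.
The 16 elements commuting with p⁷ are {e, p, p², p³, p⁴, p⁵, p⁶, p⁷, p⁸, p⁹, p¹⁰, p¹¹, p¹², p¹³, p¹⁴, p¹⁵}.

Answer: {e, p, p², p³, p⁴, p⁵, p⁶, p⁷, p⁸, p⁹, p¹⁰, p¹¹, p¹², p¹³, p¹⁴, p¹⁵}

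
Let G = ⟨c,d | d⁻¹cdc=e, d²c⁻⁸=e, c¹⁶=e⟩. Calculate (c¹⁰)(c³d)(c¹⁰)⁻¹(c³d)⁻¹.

[(c¹⁰), (c³d)] = (c¹⁰)·(c³d)·(c¹⁰)⁻¹·(c³d)⁻¹.
  (c¹⁰) · (c³d) = c⁵d⁻¹
  (c⁵d⁻¹) · (c⁶) = c⁷d
  (c⁷d) · (c³d⁻¹) = c⁴

Answer: c⁴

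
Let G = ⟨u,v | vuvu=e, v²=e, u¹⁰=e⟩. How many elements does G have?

Enumerate words in the generators, reducing via the relations: the distinct elements are
  {e, u, v, uv, u², u³, u⁴, u⁵, u⁶, u⁷, u⁸, u⁹, u²v, u³v, u⁴v, u⁵v, u⁶v, u⁷v, u⁸v, u⁹v}.
No further products give new elements, so |G| = 20.

Answer: 20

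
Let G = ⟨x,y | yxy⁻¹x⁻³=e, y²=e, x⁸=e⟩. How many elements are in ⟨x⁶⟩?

|⟨x⁶⟩| equals the order of x⁶. Compute successive powers until reaching e:
  (x⁶)¹ = x⁶, (x⁶)² = x⁴, (x⁶)³ = x², (x⁶)⁴ = e.
The smallest positive k with (x⁶)ᵏ = e is 4, so |⟨x⁶⟩| = 4.

Answer: 4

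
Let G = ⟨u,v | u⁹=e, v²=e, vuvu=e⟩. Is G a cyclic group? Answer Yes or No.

Every cyclic group is abelian. But u·v = uv while v·u = u⁸v, so u·v ≠ v·u and G is not abelian. Hence G is not cyclic.

Answer: No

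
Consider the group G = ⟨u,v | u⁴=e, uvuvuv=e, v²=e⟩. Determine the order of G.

Enumerate words in the generators, reducing via the relations: the distinct elements are
  {e, u, v, uv, u², u³, vu, uvu, u²v, u³v, vu², vu³, uvu², uvu³, u²vu, u³vu, vu²v, uvu²v, u²vu², u²vu³, u³vu², u³vu³, u²vu²v, u³vu²v}.
No further products give new elements, so |G| = 24.

Answer: 24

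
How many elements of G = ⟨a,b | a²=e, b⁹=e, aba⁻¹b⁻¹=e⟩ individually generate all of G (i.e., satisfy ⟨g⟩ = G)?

G is cyclic of order 18. An element generates G iff its order is 18, and a cyclic group of order 18 has exactly φ(18) = 6 such elements.

Answer: 6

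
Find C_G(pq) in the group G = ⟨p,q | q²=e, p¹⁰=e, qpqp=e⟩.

⟨pq⟩ ⊆ C_G(pq) since powers of pq commute with pq; so |C_G(pq)| ≥ |⟨pq⟩| = 2.
By orbit–stabilizer, |C_G(pq)| = |G| / |conj. class of pq| = 20 / 5 = 4.
The 4 elements commuting with pq are {e, p⁵, pq, p⁶q}.

Answer: {e, p⁵, pq, p⁶q}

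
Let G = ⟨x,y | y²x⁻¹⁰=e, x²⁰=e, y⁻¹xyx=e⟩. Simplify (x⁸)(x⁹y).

Compute (x⁸) · (x⁹y) by multiplying left to right and reducing via the relations at each step:
  (x⁸) · x⁹ = x¹⁷
  (x¹⁷) · y = x⁷y⁻¹

Answer: x⁷y⁻¹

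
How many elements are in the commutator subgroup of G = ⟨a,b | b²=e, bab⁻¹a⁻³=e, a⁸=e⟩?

G' = [G, G] is generated by all commutators. The generator-pair commutators are: [a, b] = a⁶.
The subgroup they normally generate is {e, a², a⁴, a⁶}, of order 4.
Check: |G/G'| = 16/4 = 4 is the order of the abelianisation.

Answer: 4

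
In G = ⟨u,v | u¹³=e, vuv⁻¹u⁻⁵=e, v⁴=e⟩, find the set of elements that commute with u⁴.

⟨u⁴⟩ ⊆ C_G(u⁴) since powers of u⁴ commute with u⁴; so |C_G(u⁴)| ≥ |⟨u⁴⟩| = 13.
By orbit–stabilizer, |C_G(u⁴)| = |G| / |conj. class of u⁴| = 52 / 4 = 13.
The 13 elements commuting with u⁴ are {e, u, u², u³, u⁴, u⁵, u⁶, u⁷, u⁸, u⁹, u¹⁰, u¹¹, u¹²}.

Answer: {e, u, u², u³, u⁴, u⁵, u⁶, u⁷, u⁸, u⁹, u¹⁰, u¹¹, u¹²}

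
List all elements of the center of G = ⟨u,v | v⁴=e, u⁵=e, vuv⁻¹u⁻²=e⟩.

An element z ∈ Z(G) iff z commutes with every generator.
For example e is central: e·u = u = u·e; e·v = v = v·e.
Whereas u ∉ Z(G) since u·v = uv ≠ u²v = v·u.
Checking each of the 20 elements this way gives Z(G) = {e}, of order 1.

Answer: {e}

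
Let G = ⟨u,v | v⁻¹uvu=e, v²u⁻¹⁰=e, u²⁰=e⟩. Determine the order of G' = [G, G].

G' = [G, G] is generated by all commutators. The generator-pair commutators are: [u, v] = u².
The subgroup they normally generate is {e, u², u⁴, u⁶, u⁸, u¹⁰, u¹², u¹⁴, u¹⁶, u¹⁸}, of order 10.
Check: |G/G'| = 40/10 = 4 is the order of the abelianisation.

Answer: 10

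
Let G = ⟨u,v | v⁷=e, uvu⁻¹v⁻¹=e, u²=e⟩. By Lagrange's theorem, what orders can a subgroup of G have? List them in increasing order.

|G| = 14 = 2 · 7. By Lagrange's theorem the order of any subgroup divides 14; the divisors of 14 are 1, 2, 7, 14.

Answer: 1, 2, 7, 14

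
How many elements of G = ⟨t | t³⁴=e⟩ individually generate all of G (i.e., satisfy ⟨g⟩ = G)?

G is cyclic of order 34. An element generates G iff its order is 34, and a cyclic group of order 34 has exactly φ(34) = 16 such elements.

Answer: 16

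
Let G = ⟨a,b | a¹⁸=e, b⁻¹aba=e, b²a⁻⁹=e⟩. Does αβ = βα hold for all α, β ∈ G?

a·b = ab but b·a = a⁸b⁻¹, so a·b ≠ b·a and G is not abelian.

Answer: No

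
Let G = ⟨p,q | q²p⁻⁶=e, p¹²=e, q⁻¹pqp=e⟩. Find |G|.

Enumerate words in the generators, reducing via the relations: the distinct elements are
  {e, p, q, pq, p², p³, p⁴, p⁵, p⁶, p⁷, p⁸, p⁹, p²q, p³q, p¹¹, p¹⁰, p⁴q, p⁵q, q⁻¹, pq⁻¹, p²q⁻¹, p³q⁻¹, p⁴q⁻¹, p⁵q⁻¹}.
No further products give new elements, so |G| = 24.

Answer: 24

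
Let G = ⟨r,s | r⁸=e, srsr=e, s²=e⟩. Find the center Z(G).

An element z ∈ Z(G) iff z commutes with every generator.
For example r⁴ is central: (r⁴)·r = r⁵ = r·(r⁴); (r⁴)·s = r⁴s = s·(r⁴).
Whereas r ∉ Z(G) since r·s = rs ≠ r⁷s = s·r.
Checking each of the 16 elements this way gives Z(G) = {e, r⁴}, of order 2.

Answer: {e, r⁴}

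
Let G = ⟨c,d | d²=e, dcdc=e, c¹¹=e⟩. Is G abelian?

c·d = cd but d·c = c¹⁰d, so c·d ≠ d·c and G is not abelian.

Answer: No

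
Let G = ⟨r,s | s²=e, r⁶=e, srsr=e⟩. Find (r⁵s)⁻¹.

The order of (r⁵s) is 2 (smallest k with (r⁵s)ᵏ = e), so (r⁵s)⁻¹ = (r⁵s)¹ = r⁵s.
Check: (r⁵s) · (r⁵s) → (r⁵s) · r⁵ = s;   s · s = e, giving e as required.

Answer: r⁵s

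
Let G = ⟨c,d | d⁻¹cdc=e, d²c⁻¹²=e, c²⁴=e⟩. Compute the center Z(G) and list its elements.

An element z ∈ Z(G) iff z commutes with every generator.
For example c¹² is central: (c¹²)·c = c¹³ = c·(c¹²); (c¹²)·d = d⁻¹ = d·(c¹²).
Whereas c ∉ Z(G) since c·d = cd ≠ c¹¹d⁻¹ = d·c.
Checking each of the 48 elements this way gives Z(G) = {e, c¹²}, of order 2.

Answer: {e, c¹²}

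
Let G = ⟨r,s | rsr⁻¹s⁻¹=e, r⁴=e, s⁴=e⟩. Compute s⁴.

Compute successive powers of s, reducing at each step:
  s²: s · s = s²
  s³: (s²) · s = s³
  s⁴: (s³) · s = e

Answer: e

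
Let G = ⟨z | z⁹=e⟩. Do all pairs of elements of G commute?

G has a single generator, so G is cyclic and hence abelian.

Answer: Yes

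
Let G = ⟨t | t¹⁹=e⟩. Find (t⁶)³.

Compute successive powers of (t⁶), reducing at each step:
  (t⁶)²: (t⁶) · t⁶ = t¹²
  (t⁶)³: (t¹²) · t⁶ = t¹⁸

Answer: t¹⁸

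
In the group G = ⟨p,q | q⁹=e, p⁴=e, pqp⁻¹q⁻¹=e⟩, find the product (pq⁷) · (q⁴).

Compute (pq⁷) · (q⁴) by multiplying left to right and reducing via the relations at each step:
  (pq⁷) · q⁴ = pq²

Answer: pq²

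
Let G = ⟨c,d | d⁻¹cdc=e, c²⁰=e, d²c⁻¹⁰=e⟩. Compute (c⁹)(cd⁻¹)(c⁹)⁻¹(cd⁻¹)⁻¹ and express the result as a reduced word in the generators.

[(c⁹), (cd⁻¹)] = (c⁹)·(cd⁻¹)·(c⁹)⁻¹·(cd⁻¹)⁻¹.
  (c⁹) · (cd⁻¹) = d
  d · (c¹¹) = c⁹d
  (c⁹d) · (cd) = c¹⁸

Answer: c¹⁸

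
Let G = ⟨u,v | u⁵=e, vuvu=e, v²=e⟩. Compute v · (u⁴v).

Compute v · (u⁴v) by multiplying left to right and reducing via the relations at each step:
  v · u⁴ = uv
  (uv) · v = u

Answer: u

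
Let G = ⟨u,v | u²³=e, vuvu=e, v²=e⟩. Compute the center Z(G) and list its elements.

An element z ∈ Z(G) iff z commutes with every generator.
For example e is central: e·u = u = u·e; e·v = v = v·e.
Whereas u ∉ Z(G) since u·v = uv ≠ u²²v = v·u.
Checking each of the 46 elements this way gives Z(G) = {e}, of order 1.

Answer: {e}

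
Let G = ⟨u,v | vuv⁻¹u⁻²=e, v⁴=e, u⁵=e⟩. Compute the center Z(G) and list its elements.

An element z ∈ Z(G) iff z commutes with every generator.
For example e is central: e·u = u = u·e; e·v = v = v·e.
Whereas u ∉ Z(G) since u·v = uv ≠ u²v = v·u.
Checking each of the 20 elements this way gives Z(G) = {e}, of order 1.

Answer: {e}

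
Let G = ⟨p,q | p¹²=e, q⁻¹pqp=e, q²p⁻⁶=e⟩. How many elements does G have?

Enumerate words in the generators, reducing via the relations: the distinct elements are
  {e, p, q, pq, p², p³, p⁴, p⁵, p⁶, p⁷, p⁸, p⁹, p²q, p³q, p¹¹, p¹⁰, p⁴q, p⁵q, q⁻¹, pq⁻¹, p²q⁻¹, p³q⁻¹, p⁴q⁻¹, p⁵q⁻¹}.
No further products give new elements, so |G| = 24.

Answer: 24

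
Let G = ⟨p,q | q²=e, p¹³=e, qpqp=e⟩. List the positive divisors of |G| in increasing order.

|G| = 26 = 2 · 13. By Lagrange's theorem the order of any subgroup divides 26; the divisors of 26 are 1, 2, 13, 26.

Answer: 1, 2, 13, 26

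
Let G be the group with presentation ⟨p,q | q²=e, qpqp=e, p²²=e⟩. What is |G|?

Enumerate words in the generators, reducing via the relations: the distinct elements are
  {e, p, q, pq, p², p³, p⁴, p⁵, p⁶, p⁷, p⁸, p⁹, p²q, p²¹, p²⁰, p³q, p¹², p¹³, p¹¹, p¹⁰, p¹⁴, p¹⁵, p¹⁶, p¹⁷, p¹⁸, p¹⁹, p⁴q, p⁵q, p⁶q, p⁷q, p⁸q, p⁹q, p²¹q, p²⁰q, p¹²q, p¹³q, p¹¹q, p¹⁰q, p¹⁴q, p¹⁵q, p¹⁶q, p¹⁷q, p¹⁸q, p¹⁹q}.
No further products give new elements, so |G| = 44.

Answer: 44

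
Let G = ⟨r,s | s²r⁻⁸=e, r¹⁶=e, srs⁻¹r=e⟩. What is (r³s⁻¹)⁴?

Compute successive powers of (r³s⁻¹), reducing at each step:
  (r³s⁻¹)²: (r³s⁻¹) · r³ = s⁻¹;   (s⁻¹) · s⁻¹ = r⁸
  (r³s⁻¹)³: (r⁸) · r³ = r¹¹;   (r¹¹) · s⁻¹ = r³s
  (r³s⁻¹)⁴: (r³s) · r³ = s;   s · s⁻¹ = e

Answer: e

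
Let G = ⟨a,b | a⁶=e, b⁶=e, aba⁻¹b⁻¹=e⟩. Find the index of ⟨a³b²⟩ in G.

First find ord(a³b²) by computing successive powers:
  (a³b²)¹ = a³b², (a³b²)² = b⁴, (a³b²)³ = a³, (a³b²)⁴ = b², (a³b²)⁵ = a³b⁴, (a³b²)⁶ = e.
So |⟨a³b²⟩| = ord(a³b²) = 6. With |G| = 36, by Lagrange [G : ⟨a³b²⟩] = 36/6 = 6.

Answer: 6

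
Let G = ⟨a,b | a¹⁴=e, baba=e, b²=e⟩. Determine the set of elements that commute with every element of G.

An element z ∈ Z(G) iff z commutes with every generator.
For example a⁷ is central: (a⁷)·a = a⁸ = a·(a⁷); (a⁷)·b = a⁷b = b·(a⁷).
Whereas a ∉ Z(G) since a·b = ab ≠ a¹³b = b·a.
Checking each of the 28 elements this way gives Z(G) = {e, a⁷}, of order 2.

Answer: {e, a⁷}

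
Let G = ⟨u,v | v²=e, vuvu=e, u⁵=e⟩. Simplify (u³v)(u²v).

Compute (u³v) · (u²v) by multiplying left to right and reducing via the relations at each step:
  (u³v) · u² = uv
  (uv) · v = u

Answer: u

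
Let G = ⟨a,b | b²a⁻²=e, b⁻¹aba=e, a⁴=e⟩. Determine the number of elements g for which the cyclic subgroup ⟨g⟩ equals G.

⟨g⟩ = G would require ord(g) = |G| = 8, but the maximum element order in G is 4 < 8. So G is not cyclic and no single element generates it: the count is 0.

Answer: 0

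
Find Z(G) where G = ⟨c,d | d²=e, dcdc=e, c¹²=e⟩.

An element z ∈ Z(G) iff z commutes with every generator.
For example c⁶ is central: (c⁶)·c = c⁷ = c·(c⁶); (c⁶)·d = c⁶d = d·(c⁶).
Whereas c ∉ Z(G) since c·d = cd ≠ c¹¹d = d·c.
Checking each of the 24 elements this way gives Z(G) = {e, c⁶}, of order 2.

Answer: {e, c⁶}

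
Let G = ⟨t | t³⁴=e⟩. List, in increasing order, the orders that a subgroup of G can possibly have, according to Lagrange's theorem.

|G| = 34 = 2 · 17. By Lagrange's theorem the order of any subgroup divides 34; the divisors of 34 are 1, 2, 17, 34.

Answer: 1, 2, 17, 34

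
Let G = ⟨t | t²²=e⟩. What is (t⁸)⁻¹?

The order of (t⁸) is 11 (smallest k with (t⁸)ᵏ = e), so (t⁸)⁻¹ = (t⁸)¹⁰ = t¹⁴.
Check: (t⁸) · (t¹⁴) → (t⁸) · t¹⁴ = e, giving e as required.

Answer: t¹⁴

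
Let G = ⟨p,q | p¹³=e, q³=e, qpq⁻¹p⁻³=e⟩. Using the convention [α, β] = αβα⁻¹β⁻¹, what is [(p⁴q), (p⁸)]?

[(p⁴q), (p⁸)] = (p⁴q)·(p⁸)·(p⁴q)⁻¹·(p⁸)⁻¹.
  (p⁴q) · (p⁸) = p²q
  (p²q) · (p³q²) = p¹¹
  (p¹¹) · (p⁵) = p³

Answer: p³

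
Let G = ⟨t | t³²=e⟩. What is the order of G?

G is generated by a single element, so G is cyclic. The relator gives t³² = e and no smaller power is forced to be e, so the 32 powers {e, t, t², t³, t⁴, t⁵, t⁶, t⁷, t⁸, t⁹, t²², t²³, t²¹, t²⁰, t²⁴, t²⁵, t²⁶, t²⁷, t²⁸, t²⁹, t³¹, t³⁰, t¹², t¹³, t¹¹, t¹⁰, t¹⁴, t¹⁵, t¹⁶, t¹⁷, t¹⁸, t¹⁹} are distinct. Hence |G| = 32.

Answer: 32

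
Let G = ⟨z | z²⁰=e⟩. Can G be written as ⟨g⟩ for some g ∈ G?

|G| = 20. The element z has order 20 (its powers give 20 distinct elements), so ⟨z⟩ = G and G is cyclic.

Answer: Yes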